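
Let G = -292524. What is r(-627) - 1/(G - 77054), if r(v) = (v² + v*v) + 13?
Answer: 290588463639/369578 ≈ 7.8627e+5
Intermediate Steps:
r(v) = 13 + 2*v² (r(v) = (v² + v²) + 13 = 2*v² + 13 = 13 + 2*v²)
r(-627) - 1/(G - 77054) = (13 + 2*(-627)²) - 1/(-292524 - 77054) = (13 + 2*393129) - 1/(-369578) = (13 + 786258) - 1*(-1/369578) = 786271 + 1/369578 = 290588463639/369578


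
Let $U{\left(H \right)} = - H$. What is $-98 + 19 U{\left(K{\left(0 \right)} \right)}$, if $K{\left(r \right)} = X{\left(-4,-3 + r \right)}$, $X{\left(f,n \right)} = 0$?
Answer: $-98$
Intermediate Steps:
$K{\left(r \right)} = 0$
$-98 + 19 U{\left(K{\left(0 \right)} \right)} = -98 + 19 \left(\left(-1\right) 0\right) = -98 + 19 \cdot 0 = -98 + 0 = -98$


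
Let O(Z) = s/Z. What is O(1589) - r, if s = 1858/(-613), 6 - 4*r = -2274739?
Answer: -2215731297897/3896228 ≈ -5.6869e+5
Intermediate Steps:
r = 2274745/4 (r = 3/2 - ¼*(-2274739) = 3/2 + 2274739/4 = 2274745/4 ≈ 5.6869e+5)
s = -1858/613 (s = 1858*(-1/613) = -1858/613 ≈ -3.0310)
O(Z) = -1858/(613*Z)
O(1589) - r = -1858/613/1589 - 1*2274745/4 = -1858/613*1/1589 - 2274745/4 = -1858/974057 - 2274745/4 = -2215731297897/3896228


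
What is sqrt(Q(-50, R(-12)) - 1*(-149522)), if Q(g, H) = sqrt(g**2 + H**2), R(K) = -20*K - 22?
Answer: sqrt(149522 + 26*sqrt(74)) ≈ 386.97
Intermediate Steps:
R(K) = -22 - 20*K
Q(g, H) = sqrt(H**2 + g**2)
sqrt(Q(-50, R(-12)) - 1*(-149522)) = sqrt(sqrt((-22 - 20*(-12))**2 + (-50)**2) - 1*(-149522)) = sqrt(sqrt((-22 + 240)**2 + 2500) + 149522) = sqrt(sqrt(218**2 + 2500) + 149522) = sqrt(sqrt(47524 + 2500) + 149522) = sqrt(sqrt(50024) + 149522) = sqrt(26*sqrt(74) + 149522) = sqrt(149522 + 26*sqrt(74))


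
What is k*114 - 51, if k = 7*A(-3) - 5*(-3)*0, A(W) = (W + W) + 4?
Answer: -1647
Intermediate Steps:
A(W) = 4 + 2*W (A(W) = 2*W + 4 = 4 + 2*W)
k = -14 (k = 7*(4 + 2*(-3)) - 5*(-3)*0 = 7*(4 - 6) + 15*0 = 7*(-2) + 0 = -14 + 0 = -14)
k*114 - 51 = -14*114 - 51 = -1596 - 51 = -1647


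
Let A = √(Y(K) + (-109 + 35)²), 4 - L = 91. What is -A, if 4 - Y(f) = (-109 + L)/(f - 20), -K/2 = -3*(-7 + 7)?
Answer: -3*√15195/5 ≈ -73.961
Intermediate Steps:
L = -87 (L = 4 - 1*91 = 4 - 91 = -87)
K = 0 (K = -(-6)*(-7 + 7) = -(-6)*0 = -2*0 = 0)
Y(f) = 4 + 196/(-20 + f) (Y(f) = 4 - (-109 - 87)/(f - 20) = 4 - (-196)/(-20 + f) = 4 + 196/(-20 + f))
A = 3*√15195/5 (A = √(4*(29 + 0)/(-20 + 0) + (-109 + 35)²) = √(4*29/(-20) + (-74)²) = √(4*(-1/20)*29 + 5476) = √(-29/5 + 5476) = √(27351/5) = 3*√15195/5 ≈ 73.961)
-A = -3*√15195/5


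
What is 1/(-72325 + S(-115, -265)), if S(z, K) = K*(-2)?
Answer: -1/71795 ≈ -1.3929e-5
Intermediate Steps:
S(z, K) = -2*K
1/(-72325 + S(-115, -265)) = 1/(-72325 - 2*(-265)) = 1/(-72325 + 530) = 1/(-71795) = -1/71795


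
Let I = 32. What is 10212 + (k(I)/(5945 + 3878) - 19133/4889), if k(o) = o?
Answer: 490239908153/48024647 ≈ 10208.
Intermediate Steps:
10212 + (k(I)/(5945 + 3878) - 19133/4889) = 10212 + (32/(5945 + 3878) - 19133/4889) = 10212 + (32/9823 - 19133*1/4889) = 10212 + (32*(1/9823) - 19133/4889) = 10212 + (32/9823 - 19133/4889) = 10212 - 187787011/48024647 = 490239908153/48024647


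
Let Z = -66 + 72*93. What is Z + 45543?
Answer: 52173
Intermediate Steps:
Z = 6630 (Z = -66 + 6696 = 6630)
Z + 45543 = 6630 + 45543 = 52173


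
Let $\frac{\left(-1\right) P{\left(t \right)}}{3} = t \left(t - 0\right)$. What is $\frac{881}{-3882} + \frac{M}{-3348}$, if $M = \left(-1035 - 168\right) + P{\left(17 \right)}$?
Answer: $\frac{7849}{20057} \approx 0.39133$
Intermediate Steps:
$P{\left(t \right)} = - 3 t^{2}$ ($P{\left(t \right)} = - 3 t \left(t - 0\right) = - 3 t \left(t + 0\right) = - 3 t t = - 3 t^{2}$)
$M = -2070$ ($M = \left(-1035 - 168\right) - 3 \cdot 17^{2} = -1203 - 867 = -2070$)
$\frac{881}{-3882} + \frac{M}{-3348} = \frac{881}{-3882} - \frac{2070}{-3348} = 881 \left(- \frac{1}{3882}\right) - - \frac{115}{186} = - \frac{881}{3882} + \frac{115}{186} = \frac{7849}{20057}$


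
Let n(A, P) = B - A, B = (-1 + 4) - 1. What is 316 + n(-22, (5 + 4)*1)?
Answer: 340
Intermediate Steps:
B = 2 (B = 3 - 1 = 2)
n(A, P) = 2 - A
316 + n(-22, (5 + 4)*1) = 316 + (2 - 1*(-22)) = 316 + (2 + 22) = 316 + 24 = 340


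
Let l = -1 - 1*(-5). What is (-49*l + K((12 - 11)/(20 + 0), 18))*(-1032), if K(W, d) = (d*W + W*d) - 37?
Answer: 1192992/5 ≈ 2.3860e+5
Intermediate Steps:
K(W, d) = -37 + 2*W*d (K(W, d) = (W*d + W*d) - 37 = 2*W*d - 37 = -37 + 2*W*d)
l = 4 (l = -1 + 5 = 4)
(-49*l + K((12 - 11)/(20 + 0), 18))*(-1032) = (-49*4 + (-37 + 2*((12 - 11)/(20 + 0))*18))*(-1032) = (-196 + (-37 + 2*(1/20)*18))*(-1032) = (-196 + (-37 + 9/5))*(-1032) = (-196 - 176/5)*(-1032) = -1156/5*(-1032) = 1192992/5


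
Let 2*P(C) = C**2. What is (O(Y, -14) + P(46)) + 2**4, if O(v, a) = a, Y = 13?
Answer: 1060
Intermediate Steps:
P(C) = C**2/2
(O(Y, -14) + P(46)) + 2**4 = (-14 + (1/2)*46**2) + 2**4 = (-14 + (1/2)*2116) + 16 = (-14 + 1058) + 16 = 1044 + 16 = 1060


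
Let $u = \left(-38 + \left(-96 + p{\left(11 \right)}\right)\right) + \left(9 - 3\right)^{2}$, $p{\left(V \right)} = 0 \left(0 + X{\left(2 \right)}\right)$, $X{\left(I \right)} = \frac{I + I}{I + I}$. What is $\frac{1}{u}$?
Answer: $- \frac{1}{98} \approx -0.010204$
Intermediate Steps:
$X{\left(I \right)} = 1$ ($X{\left(I \right)} = \frac{2 I}{2 I} = 2 I \frac{1}{2 I} = 1$)
$p{\left(V \right)} = 0$ ($p{\left(V \right)} = 0 \left(0 + 1\right) = 0 \cdot 1 = 0$)
$u = -98$ ($u = \left(-38 + \left(-96 + 0\right)\right) + \left(9 - 3\right)^{2} = \left(-38 - 96\right) + 6^{2} = -134 + 36 = -98$)
$\frac{1}{u} = \frac{1}{-98} = - \frac{1}{98}$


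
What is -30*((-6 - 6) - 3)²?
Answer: -6750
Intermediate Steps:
-30*((-6 - 6) - 3)² = -30*(-12 - 3)² = -30*(-15)² = -30*225 = -6750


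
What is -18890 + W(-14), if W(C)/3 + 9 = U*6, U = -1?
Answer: -18935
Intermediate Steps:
W(C) = -45 (W(C) = -27 + 3*(-1*6) = -27 + 3*(-6) = -27 - 18 = -45)
-18890 + W(-14) = -18890 - 45 = -18935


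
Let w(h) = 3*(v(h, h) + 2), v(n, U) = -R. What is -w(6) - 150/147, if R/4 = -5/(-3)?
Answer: 636/49 ≈ 12.980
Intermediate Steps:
R = 20/3 (R = 4*(-5/(-3)) = 4*(-5*(-1/3)) = 4*(5/3) = 20/3 ≈ 6.6667)
v(n, U) = -20/3 (v(n, U) = -1*20/3 = -20/3)
w(h) = -14 (w(h) = 3*(-20/3 + 2) = 3*(-14/3) = -14)
-w(6) - 150/147 = -1*(-14) - 150/147 = 14 - 150*1/147 = 14 - 50/49 = 636/49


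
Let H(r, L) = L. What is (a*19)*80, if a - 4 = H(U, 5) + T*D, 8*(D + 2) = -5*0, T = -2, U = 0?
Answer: 19760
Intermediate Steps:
D = -2 (D = -2 + (-5*0)/8 = -2 + (⅛)*0 = -2 + 0 = -2)
a = 13 (a = 4 + (5 - 2*(-2)) = 4 + (5 + 4) = 4 + 9 = 13)
(a*19)*80 = (13*19)*80 = 247*80 = 19760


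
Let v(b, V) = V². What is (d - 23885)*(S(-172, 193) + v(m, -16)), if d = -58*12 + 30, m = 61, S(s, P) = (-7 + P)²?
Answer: -855651452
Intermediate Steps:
d = -666 (d = -696 + 30 = -666)
(d - 23885)*(S(-172, 193) + v(m, -16)) = (-666 - 23885)*((-7 + 193)² + (-16)²) = -24551*(186² + 256) = -24551*(34596 + 256) = -24551*34852 = -855651452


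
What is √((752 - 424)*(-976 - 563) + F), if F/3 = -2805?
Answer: 3*I*√57023 ≈ 716.38*I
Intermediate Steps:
F = -8415 (F = 3*(-2805) = -8415)
√((752 - 424)*(-976 - 563) + F) = √((752 - 424)*(-976 - 563) - 8415) = √(328*(-1539) - 8415) = √(-504792 - 8415) = √(-513207) = 3*I*√57023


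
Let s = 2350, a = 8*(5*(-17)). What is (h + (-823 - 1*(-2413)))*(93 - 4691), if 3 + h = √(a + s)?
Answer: -7297026 - 4598*√1670 ≈ -7.4849e+6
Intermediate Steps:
a = -680 (a = 8*(-85) = -680)
h = -3 + √1670 (h = -3 + √(-680 + 2350) = -3 + √1670 ≈ 37.866)
(h + (-823 - 1*(-2413)))*(93 - 4691) = ((-3 + √1670) + (-823 - 1*(-2413)))*(93 - 4691) = ((-3 + √1670) + (-823 + 2413))*(-4598) = ((-3 + √1670) + 1590)*(-4598) = (1587 + √1670)*(-4598) = -7297026 - 4598*√1670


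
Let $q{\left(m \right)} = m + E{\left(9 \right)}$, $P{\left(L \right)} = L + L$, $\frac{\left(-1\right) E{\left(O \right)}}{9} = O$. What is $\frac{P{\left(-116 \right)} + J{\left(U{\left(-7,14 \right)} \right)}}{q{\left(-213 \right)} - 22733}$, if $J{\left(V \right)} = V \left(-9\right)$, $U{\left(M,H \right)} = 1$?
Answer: $\frac{241}{23027} \approx 0.010466$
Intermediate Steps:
$E{\left(O \right)} = - 9 O$
$J{\left(V \right)} = - 9 V$
$P{\left(L \right)} = 2 L$
$q{\left(m \right)} = -81 + m$ ($q{\left(m \right)} = m - 81 = -81 + m$)
$\frac{P{\left(-116 \right)} + J{\left(U{\left(-7,14 \right)} \right)}}{q{\left(-213 \right)} - 22733} = \frac{2 \left(-116\right) - 9}{\left(-81 - 213\right) - 22733} = \frac{-232 - 9}{-294 - 22733} = - \frac{241}{-23027} = \left(-241\right) \left(- \frac{1}{23027}\right) = \frac{241}{23027}$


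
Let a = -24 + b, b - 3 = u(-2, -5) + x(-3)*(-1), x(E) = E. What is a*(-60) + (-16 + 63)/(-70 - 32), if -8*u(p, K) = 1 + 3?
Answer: 113173/102 ≈ 1109.5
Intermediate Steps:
u(p, K) = -½ (u(p, K) = -(1 + 3)/8 = -⅛*4 = -½)
b = 11/2 (b = 3 + (-½ - 3*(-1)) = 3 + (-½ + 3) = 3 + 5/2 = 11/2 ≈ 5.5000)
a = -37/2 (a = -24 + 11/2 = -37/2 ≈ -18.500)
a*(-60) + (-16 + 63)/(-70 - 32) = -37/2*(-60) + (-16 + 63)/(-70 - 32) = 1110 + 47/(-102) = 1110 + 47*(-1/102) = 1110 - 47/102 = 113173/102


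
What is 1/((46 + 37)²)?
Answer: 1/6889 ≈ 0.00014516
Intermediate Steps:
1/((46 + 37)²) = 1/(83²) = 1/6889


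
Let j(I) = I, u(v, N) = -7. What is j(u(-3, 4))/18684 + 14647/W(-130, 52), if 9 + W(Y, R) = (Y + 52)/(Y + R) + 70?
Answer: 136832057/579204 ≈ 236.24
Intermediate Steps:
W(Y, R) = 61 + (52 + Y)/(R + Y) (W(Y, R) = -9 + ((Y + 52)/(Y + R) + 70) = -9 + ((52 + Y)/(R + Y) + 70) = -9 + (70 + (52 + Y)/(R + Y)) = 61 + (52 + Y)/(R + Y))
j(u(-3, 4))/18684 + 14647/W(-130, 52) = -7/18684 + 14647/(((52 + 61*52 + 62*(-130))/(52 - 130))) = -7*1/18684 + 14647/(((52 + 3172 - 8060)/(-78))) = -7/18684 + 14647/((-1/78*(-4836))) = -7/18684 + 14647/62 = 136832057/579204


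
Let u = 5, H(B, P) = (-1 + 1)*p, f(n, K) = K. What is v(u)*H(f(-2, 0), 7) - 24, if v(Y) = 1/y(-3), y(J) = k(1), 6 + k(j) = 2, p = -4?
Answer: -24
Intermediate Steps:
k(j) = -4 (k(j) = -6 + 2 = -4)
y(J) = -4
H(B, P) = 0 (H(B, P) = (-1 + 1)*(-4) = 0*(-4) = 0)
v(Y) = -1/4 (v(Y) = 1/(-4) = -1/4)
v(u)*H(f(-2, 0), 7) - 24 = -1/4*0 - 24 = 0 - 24 = -24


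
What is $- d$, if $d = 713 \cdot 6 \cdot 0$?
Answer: $0$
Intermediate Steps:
$d = 0$ ($d = 713 \cdot 0 = 0$)
$- d = \left(-1\right) 0 = 0$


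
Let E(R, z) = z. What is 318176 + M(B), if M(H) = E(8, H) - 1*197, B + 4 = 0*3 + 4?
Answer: 317979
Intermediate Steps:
B = 0 (B = -4 + (0*3 + 4) = -4 + (0 + 4) = -4 + 4 = 0)
M(H) = -197 + H (M(H) = H - 1*197 = H - 197 = -197 + H)
318176 + M(B) = 318176 + (-197 + 0) = 318176 - 197 = 317979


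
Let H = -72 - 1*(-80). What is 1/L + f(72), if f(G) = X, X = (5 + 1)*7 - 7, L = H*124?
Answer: 34721/992 ≈ 35.001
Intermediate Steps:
H = 8 (H = -72 + 80 = 8)
L = 992 (L = 8*124 = 992)
X = 35 (X = 6*7 - 7 = 42 - 7 = 35)
f(G) = 35
1/L + f(72) = 1/992 + 35 = 34721/992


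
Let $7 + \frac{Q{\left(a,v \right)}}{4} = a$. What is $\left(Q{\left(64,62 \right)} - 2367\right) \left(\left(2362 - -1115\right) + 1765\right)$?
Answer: $-11212638$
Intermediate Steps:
$Q{\left(a,v \right)} = -28 + 4 a$
$\left(Q{\left(64,62 \right)} - 2367\right) \left(\left(2362 - -1115\right) + 1765\right) = \left(\left(-28 + 4 \cdot 64\right) - 2367\right) \left(\left(2362 - -1115\right) + 1765\right) = \left(\left(-28 + 256\right) - 2367\right) \left(\left(2362 + 1115\right) + 1765\right) = \left(228 - 2367\right) \left(3477 + 1765\right) = \left(-2139\right) 5242 = -11212638$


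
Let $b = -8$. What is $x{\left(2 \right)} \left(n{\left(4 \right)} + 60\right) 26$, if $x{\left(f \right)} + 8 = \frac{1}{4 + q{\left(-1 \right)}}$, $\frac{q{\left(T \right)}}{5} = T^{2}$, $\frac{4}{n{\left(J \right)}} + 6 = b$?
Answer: $- \frac{771628}{63} \approx -12248.0$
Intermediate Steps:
$n{\left(J \right)} = - \frac{2}{7}$ ($n{\left(J \right)} = \frac{4}{-6 - 8} = \frac{4}{-14} = 4 \left(- \frac{1}{14}\right) = - \frac{2}{7}$)
$q{\left(T \right)} = 5 T^{2}$
$x{\left(f \right)} = - \frac{71}{9}$ ($x{\left(f \right)} = -8 + \frac{1}{4 + 5 \left(-1\right)^{2}} = -8 + \frac{1}{4 + 5 \cdot 1} = -8 + \frac{1}{4 + 5} = -8 + \frac{1}{9} = - \frac{71}{9}$)
$x{\left(2 \right)} \left(n{\left(4 \right)} + 60\right) 26 = - \frac{71 \left(- \frac{2}{7} + 60\right) 26}{9} = - \frac{71 \cdot \frac{418}{7} \cdot 26}{9} = \left(- \frac{71}{9}\right) \frac{10868}{7} = - \frac{771628}{63}$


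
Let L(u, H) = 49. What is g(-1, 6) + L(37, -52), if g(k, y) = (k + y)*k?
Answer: 44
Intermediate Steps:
g(k, y) = k*(k + y)
g(-1, 6) + L(37, -52) = -(-1 + 6) + 49 = -1*5 + 49 = -5 + 49 = 44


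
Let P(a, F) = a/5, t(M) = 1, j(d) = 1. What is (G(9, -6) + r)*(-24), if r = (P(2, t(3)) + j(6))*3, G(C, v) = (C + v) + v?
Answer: -144/5 ≈ -28.800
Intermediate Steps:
P(a, F) = a/5 (P(a, F) = a*(⅕) = a/5)
G(C, v) = C + 2*v
r = 21/5 (r = ((⅕)*2 + 1)*3 = (⅖ + 1)*3 = (7/5)*3 = 21/5 ≈ 4.2000)
(G(9, -6) + r)*(-24) = ((9 + 2*(-6)) + 21/5)*(-24) = ((9 - 12) + 21/5)*(-24) = (-3 + 21/5)*(-24) = (6/5)*(-24) = -144/5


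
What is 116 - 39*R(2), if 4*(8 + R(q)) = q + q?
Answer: 389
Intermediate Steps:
R(q) = -8 + q/2 (R(q) = -8 + (q + q)/4 = -8 + (2*q)/4 = -8 + q/2)
116 - 39*R(2) = 116 - 39*(-8 + (1/2)*2) = 116 - 39*(-8 + 1) = 116 - 39*(-7) = 116 + 273 = 389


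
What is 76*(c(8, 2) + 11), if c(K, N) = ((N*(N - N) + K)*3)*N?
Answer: 4484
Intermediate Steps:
c(K, N) = 3*K*N (c(K, N) = ((N*0 + K)*3)*N = ((0 + K)*3)*N = (K*3)*N = (3*K)*N = 3*K*N)
76*(c(8, 2) + 11) = 76*(3*8*2 + 11) = 76*(48 + 11) = 76*59 = 4484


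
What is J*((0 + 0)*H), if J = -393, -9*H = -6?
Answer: 0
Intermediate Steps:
H = ⅔ (H = -⅑*(-6) = ⅔ ≈ 0.66667)
J*((0 + 0)*H) = -393*(0 + 0)*2/3 = -0*2/3 = -393*0 = 0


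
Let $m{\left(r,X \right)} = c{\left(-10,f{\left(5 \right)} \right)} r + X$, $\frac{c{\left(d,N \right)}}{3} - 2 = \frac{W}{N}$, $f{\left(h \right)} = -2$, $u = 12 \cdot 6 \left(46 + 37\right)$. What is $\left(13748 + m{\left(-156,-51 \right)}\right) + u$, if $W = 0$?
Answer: $18737$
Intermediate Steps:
$u = 5976$ ($u = 72 \cdot 83 = 5976$)
$c{\left(d,N \right)} = 6$ ($c{\left(d,N \right)} = 6 + 3 \frac{0}{N} = 6 + 3 \cdot 0 = 6 + 0 = 6$)
$m{\left(r,X \right)} = X + 6 r$ ($m{\left(r,X \right)} = 6 r + X = X + 6 r$)
$\left(13748 + m{\left(-156,-51 \right)}\right) + u = \left(13748 + \left(-51 + 6 \left(-156\right)\right)\right) + 5976 = \left(13748 - 987\right) + 5976 = 12761 + 5976 = 18737$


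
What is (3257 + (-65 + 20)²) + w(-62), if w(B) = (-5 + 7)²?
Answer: 5286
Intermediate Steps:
w(B) = 4 (w(B) = 2² = 4)
(3257 + (-65 + 20)²) + w(-62) = (3257 + (-65 + 20)²) + 4 = (3257 + (-45)²) + 4 = (3257 + 2025) + 4 = 5282 + 4 = 5286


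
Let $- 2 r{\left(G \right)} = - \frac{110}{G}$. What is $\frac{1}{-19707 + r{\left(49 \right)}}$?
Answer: $- \frac{49}{965588} \approx -5.0746 \cdot 10^{-5}$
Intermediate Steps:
$r{\left(G \right)} = \frac{55}{G}$ ($r{\left(G \right)} = - \frac{\left(-110\right) \frac{1}{G}}{2} = \frac{55}{G}$)
$\frac{1}{-19707 + r{\left(49 \right)}} = \frac{1}{-19707 + \frac{55}{49}} = \frac{1}{- \frac{965588}{49}} = - \frac{49}{965588}$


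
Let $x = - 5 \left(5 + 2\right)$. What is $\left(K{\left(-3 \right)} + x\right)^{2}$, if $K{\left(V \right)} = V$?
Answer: $1444$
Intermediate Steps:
$x = -35$ ($x = \left(-5\right) 7 = -35$)
$\left(K{\left(-3 \right)} + x\right)^{2} = \left(-3 - 35\right)^{2} = \left(-38\right)^{2} = 1444$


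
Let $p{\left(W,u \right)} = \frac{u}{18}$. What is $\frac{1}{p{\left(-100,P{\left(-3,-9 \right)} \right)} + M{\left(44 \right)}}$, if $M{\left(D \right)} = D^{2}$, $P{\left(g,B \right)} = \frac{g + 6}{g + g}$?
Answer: $\frac{36}{69695} \approx 0.00051654$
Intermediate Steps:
$P{\left(g,B \right)} = \frac{6 + g}{2 g}$
$p{\left(W,u \right)} = \frac{u}{18}$ ($p{\left(W,u \right)} = u \frac{1}{18} = \frac{u}{18}$)
$\frac{1}{p{\left(-100,P{\left(-3,-9 \right)} \right)} + M{\left(44 \right)}} = \frac{1}{\frac{\frac{1}{2} \frac{1}{-3} \left(6 - 3\right)}{18} + 44^{2}} = \frac{1}{\frac{\frac{1}{2} \left(- \frac{1}{3}\right) 3}{18} + 1936} = \frac{1}{\frac{1}{18} \left(- \frac{1}{2}\right) + 1936} = \frac{1}{- \frac{1}{36} + 1936} = \frac{1}{\frac{69695}{36}} = \frac{36}{69695}$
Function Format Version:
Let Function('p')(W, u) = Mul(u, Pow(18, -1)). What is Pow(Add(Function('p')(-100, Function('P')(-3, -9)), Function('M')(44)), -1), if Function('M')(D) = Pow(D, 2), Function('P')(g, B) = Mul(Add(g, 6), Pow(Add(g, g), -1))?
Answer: Rational(36, 69695) ≈ 0.00051654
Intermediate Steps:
Function('P')(g, B) = Mul(Rational(1, 2), Pow(g, -1), Add(6, g)) (Function('P')(g, B) = Mul(Add(6, g), Pow(Mul(2, g), -1)) = Mul(Add(6, g), Mul(Rational(1, 2), Pow(g, -1))) = Mul(Rational(1, 2), Pow(g, -1), Add(6, g)))
Function('p')(W, u) = Mul(Rational(1, 18), u) (Function('p')(W, u) = Mul(u, Rational(1, 18)) = Mul(Rational(1, 18), u))
Pow(Add(Function('p')(-100, Function('P')(-3, -9)), Function('M')(44)), -1) = Pow(Add(Mul(Rational(1, 18), Mul(Rational(1, 2), Pow(-3, -1), Add(6, -3))), Pow(44, 2)), -1) = Pow(Add(Mul(Rational(1, 18), Mul(Rational(1, 2), Rational(-1, 3), 3)), 1936), -1) = Pow(Add(Mul(Rational(1, 18), Rational(-1, 2)), 1936), -1) = Pow(Add(Rational(-1, 36), 1936), -1) = Pow(Rational(69695, 36), -1) = Rational(36, 69695)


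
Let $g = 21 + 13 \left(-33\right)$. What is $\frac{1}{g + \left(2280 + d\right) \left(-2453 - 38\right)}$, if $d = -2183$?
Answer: $- \frac{1}{242035} \approx -4.1316 \cdot 10^{-6}$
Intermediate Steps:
$g = -408$ ($g = 21 - 429 = -408$)
$\frac{1}{g + \left(2280 + d\right) \left(-2453 - 38\right)} = \frac{1}{-408 + \left(2280 - 2183\right) \left(-2453 - 38\right)} = \frac{1}{-408 + 97 \left(-2491\right)} = \frac{1}{-408 - 241627} = \frac{1}{-242035} = - \frac{1}{242035}$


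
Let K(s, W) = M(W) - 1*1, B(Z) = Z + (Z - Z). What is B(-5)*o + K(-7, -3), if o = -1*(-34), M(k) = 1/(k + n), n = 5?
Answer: -341/2 ≈ -170.50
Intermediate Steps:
M(k) = 1/(5 + k) (M(k) = 1/(k + 5) = 1/(5 + k))
B(Z) = Z (B(Z) = Z + 0 = Z)
o = 34
K(s, W) = -1 + 1/(5 + W) (K(s, W) = 1/(5 + W) - 1*1 = 1/(5 + W) - 1 = -1 + 1/(5 + W))
B(-5)*o + K(-7, -3) = -5*34 + (-4 - 1*(-3))/(5 - 3) = -170 + (-4 + 3)/2 = -170 + (1/2)*(-1) = -170 - 1/2 = -341/2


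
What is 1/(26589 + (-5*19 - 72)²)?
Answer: 1/54478 ≈ 1.8356e-5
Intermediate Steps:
1/(26589 + (-5*19 - 72)²) = 1/(26589 + (-95 - 72)²) = 1/(26589 + (-167)²) = 1/(26589 + 27889) = 1/54478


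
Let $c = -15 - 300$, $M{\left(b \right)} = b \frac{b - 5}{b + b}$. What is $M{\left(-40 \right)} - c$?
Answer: $\frac{585}{2} \approx 292.5$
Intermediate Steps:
$M{\left(b \right)} = - \frac{5}{2} + \frac{b}{2}$ ($M{\left(b \right)} = b \frac{-5 + b}{2 b} = - \frac{5}{2} + \frac{b}{2}$)
$c = -315$ ($c = -15 - 300 = -315$)
$M{\left(-40 \right)} - c = \left(- \frac{5}{2} + \frac{1}{2} \left(-40\right)\right) - -315 = \left(- \frac{5}{2} - 20\right) + 315 = - \frac{45}{2} + 315 = \frac{585}{2}$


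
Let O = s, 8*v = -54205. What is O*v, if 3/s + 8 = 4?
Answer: 162615/32 ≈ 5081.7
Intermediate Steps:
v = -54205/8 (v = (1/8)*(-54205) = -54205/8 ≈ -6775.6)
s = -3/4 (s = 3/(-8 + 4) = 3/(-4) = 3*(-1/4) = -3/4 ≈ -0.75000)
O = -3/4 ≈ -0.75000
O*v = -3/4*(-54205/8) = 162615/32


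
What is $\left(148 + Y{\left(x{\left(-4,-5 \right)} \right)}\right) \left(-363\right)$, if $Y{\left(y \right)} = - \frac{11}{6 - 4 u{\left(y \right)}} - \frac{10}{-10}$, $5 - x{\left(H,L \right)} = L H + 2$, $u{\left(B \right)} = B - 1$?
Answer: $- \frac{1404931}{26} \approx -54036.0$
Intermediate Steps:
$u{\left(B \right)} = -1 + B$
$x{\left(H,L \right)} = 3 - H L$ ($x{\left(H,L \right)} = 5 - \left(L H + 2\right) = 5 - \left(H L + 2\right) = 5 - \left(2 + H L\right) = 3 - H L$)
$Y{\left(y \right)} = 1 - \frac{11}{10 - 4 y}$ ($Y{\left(y \right)} = - \frac{11}{6 - 4 \left(-1 + y\right)} - \frac{10}{-10} = - \frac{11}{6 - \left(-4 + 4 y\right)} - -1 = - \frac{11}{10 - 4 y} + 1 = 1 - \frac{11}{10 - 4 y}$)
$\left(148 + Y{\left(x{\left(-4,-5 \right)} \right)}\right) \left(-363\right) = \left(148 + \frac{1 + 4 \left(3 - \left(-4\right) \left(-5\right)\right)}{2 \left(-5 + 2 \left(3 - \left(-4\right) \left(-5\right)\right)\right)}\right) \left(-363\right) = \left(148 + \frac{1 + 4 \left(3 - 20\right)}{2 \left(-5 + 2 \left(3 - 20\right)\right)}\right) \left(-363\right) = \left(148 + \frac{1 + 4 \left(-17\right)}{2 \left(-5 + 2 \left(-17\right)\right)}\right) \left(-363\right) = \left(148 + \frac{1 - 68}{2 \left(-5 - 34\right)}\right) \left(-363\right) = \left(148 + \frac{1}{2} \frac{1}{-39} \left(-67\right)\right) \left(-363\right) = \left(148 + \frac{1}{2} \left(- \frac{1}{39}\right) \left(-67\right)\right) \left(-363\right) = \left(148 + \frac{67}{78}\right) \left(-363\right) = \frac{11611}{78} \left(-363\right) = - \frac{1404931}{26}$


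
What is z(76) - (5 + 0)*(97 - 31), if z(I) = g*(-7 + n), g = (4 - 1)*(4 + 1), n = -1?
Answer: -450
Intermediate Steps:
g = 15 (g = 3*5 = 15)
z(I) = -120 (z(I) = 15*(-7 - 1) = 15*(-8) = -120)
z(76) - (5 + 0)*(97 - 31) = -120 - (5 + 0)*(97 - 31) = -120 - 5*66 = -120 - 1*330 = -120 - 330 = -450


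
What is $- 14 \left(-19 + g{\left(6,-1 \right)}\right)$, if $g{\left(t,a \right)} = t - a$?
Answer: $168$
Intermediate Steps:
$- 14 \left(-19 + g{\left(6,-1 \right)}\right) = - 14 \left(-19 + \left(6 - -1\right)\right) = - 14 \left(-19 + \left(6 + 1\right)\right) = - 14 \left(-19 + 7\right) = \left(-14\right) \left(-12\right) = 168$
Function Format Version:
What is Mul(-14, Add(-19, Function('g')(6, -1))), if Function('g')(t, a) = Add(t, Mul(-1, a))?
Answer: 168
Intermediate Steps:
Mul(-14, Add(-19, Function('g')(6, -1))) = Mul(-14, Add(-19, Add(6, Mul(-1, -1)))) = Mul(-14, Add(-19, Add(6, 1))) = Mul(-14, Add(-19, 7)) = Mul(-14, -12) = 168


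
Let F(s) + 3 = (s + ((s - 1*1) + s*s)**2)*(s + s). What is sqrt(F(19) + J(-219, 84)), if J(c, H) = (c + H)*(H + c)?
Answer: sqrt(5477302) ≈ 2340.4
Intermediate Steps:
J(c, H) = (H + c)**2 (J(c, H) = (H + c)*(H + c) = (H + c)**2)
F(s) = -3 + 2*s*(s + (-1 + s + s**2)**2) (F(s) = -3 + (s + ((s - 1*1) + s*s)**2)*(s + s) = -3 + (s + ((s - 1) + s**2)**2)*(2*s) = -3 + (s + ((-1 + s) + s**2)**2)*(2*s) = -3 + (s + (-1 + s + s**2)**2)*(2*s) = -3 + 2*s*(s + (-1 + s + s**2)**2))
sqrt(F(19) + J(-219, 84)) = sqrt((-3 + 2*19**2 + 2*19*(-1 + 19 + 19**2)**2) + (84 - 219)**2) = sqrt((-3 + 2*361 + 2*19*(-1 + 19 + 361)**2) + (-135)**2) = sqrt((-3 + 722 + 2*19*379**2) + 18225) = sqrt((-3 + 722 + 2*19*143641) + 18225) = sqrt((-3 + 722 + 5458358) + 18225) = sqrt(5459077 + 18225) = sqrt(5477302)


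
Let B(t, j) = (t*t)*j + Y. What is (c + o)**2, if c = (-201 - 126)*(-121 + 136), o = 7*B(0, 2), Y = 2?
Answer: 23921881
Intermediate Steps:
B(t, j) = 2 + j*t**2 (B(t, j) = (t*t)*j + 2 = t**2*j + 2 = j*t**2 + 2 = 2 + j*t**2)
o = 14 (o = 7*(2 + 2*0**2) = 7*(2 + 2*0) = 7*(2 + 0) = 7*2 = 14)
c = -4905 (c = -327*15 = -4905)
(c + o)**2 = (-4905 + 14)**2 = (-4891)**2 = 23921881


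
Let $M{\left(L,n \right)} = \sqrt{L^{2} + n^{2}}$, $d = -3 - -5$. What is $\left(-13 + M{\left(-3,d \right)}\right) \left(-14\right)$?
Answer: $182 - 14 \sqrt{13} \approx 131.52$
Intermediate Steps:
$d = 2$ ($d = -3 + 5 = 2$)
$\left(-13 + M{\left(-3,d \right)}\right) \left(-14\right) = \left(-13 + \sqrt{\left(-3\right)^{2} + 2^{2}}\right) \left(-14\right) = \left(-13 + \sqrt{9 + 4}\right) \left(-14\right) = \left(-13 + \sqrt{13}\right) \left(-14\right) = 182 - 14 \sqrt{13}$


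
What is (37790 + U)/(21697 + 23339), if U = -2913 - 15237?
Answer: 4910/11259 ≈ 0.43610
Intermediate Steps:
U = -18150
(37790 + U)/(21697 + 23339) = (37790 - 18150)/(21697 + 23339) = 19640/45036 = 19640*(1/45036) = 4910/11259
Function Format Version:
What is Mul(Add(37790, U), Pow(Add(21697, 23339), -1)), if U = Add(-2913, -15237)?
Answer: Rational(4910, 11259) ≈ 0.43610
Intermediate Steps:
U = -18150
Mul(Add(37790, U), Pow(Add(21697, 23339), -1)) = Mul(Add(37790, -18150), Pow(Add(21697, 23339), -1)) = Mul(19640, Pow(45036, -1)) = Mul(19640, Rational(1, 45036)) = Rational(4910, 11259)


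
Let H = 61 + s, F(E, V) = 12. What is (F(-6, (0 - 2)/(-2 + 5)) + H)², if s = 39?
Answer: 12544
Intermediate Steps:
H = 100 (H = 61 + 39 = 100)
(F(-6, (0 - 2)/(-2 + 5)) + H)² = (12 + 100)² = 112² = 12544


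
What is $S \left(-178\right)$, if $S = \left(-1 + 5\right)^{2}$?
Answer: $-2848$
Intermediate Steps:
$S = 16$ ($S = 4^{2} = 16$)
$S \left(-178\right) = 16 \left(-178\right) = -2848$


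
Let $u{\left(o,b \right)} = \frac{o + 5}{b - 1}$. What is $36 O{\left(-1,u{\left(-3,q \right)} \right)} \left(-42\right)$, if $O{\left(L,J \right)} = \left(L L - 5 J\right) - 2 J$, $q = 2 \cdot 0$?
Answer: $-22680$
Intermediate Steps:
$q = 0$
$u{\left(o,b \right)} = \frac{5 + o}{-1 + b}$
$O{\left(L,J \right)} = L^{2} - 7 J$ ($O{\left(L,J \right)} = \left(L^{2} - 5 J\right) - 2 J = L^{2} - 7 J$)
$36 O{\left(-1,u{\left(-3,q \right)} \right)} \left(-42\right) = 36 \left(\left(-1\right)^{2} - 7 \frac{5 - 3}{-1 + 0}\right) \left(-42\right) = 36 \left(1 - 7 \frac{1}{-1} \cdot 2\right) \left(-42\right) = 36 \left(1 - 7 \left(\left(-1\right) 2\right)\right) \left(-42\right) = 36 \left(1 - -14\right) \left(-42\right) = 36 \left(1 + 14\right) \left(-42\right) = 36 \cdot 15 \left(-42\right) = 540 \left(-42\right) = -22680$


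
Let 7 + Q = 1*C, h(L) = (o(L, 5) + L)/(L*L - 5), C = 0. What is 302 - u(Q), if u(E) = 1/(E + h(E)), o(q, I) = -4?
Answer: 8762/29 ≈ 302.14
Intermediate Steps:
h(L) = (-4 + L)/(-5 + L**2) (h(L) = (-4 + L)/(L*L - 5) = (-4 + L)/(L**2 - 5) = (-4 + L)/(-5 + L**2))
Q = -7 (Q = -7 + 1*0 = -7 + 0 = -7)
u(E) = 1/(E + (-4 + E)/(-5 + E**2))
302 - u(Q) = 302 - (-5 + (-7)**2)/(-4 + (-7)**3 - 4*(-7)) = 302 - (-5 + 49)/(-4 - 343 + 28) = 302 - 44/(-319) = 302 - (-1)*44/319 = 302 - 1*(-4/29) = 302 + 4/29 = 8762/29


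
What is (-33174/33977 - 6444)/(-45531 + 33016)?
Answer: 218980962/425222155 ≈ 0.51498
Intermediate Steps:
(-33174/33977 - 6444)/(-45531 + 33016) = (-33174*1/33977 - 6444)/(-12515) = (-33174/33977 - 6444)*(-1/12515) = -218980962/33977*(-1/12515) = 218980962/425222155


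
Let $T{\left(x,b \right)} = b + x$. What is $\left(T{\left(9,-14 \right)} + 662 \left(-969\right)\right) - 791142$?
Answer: $-1432625$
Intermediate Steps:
$\left(T{\left(9,-14 \right)} + 662 \left(-969\right)\right) - 791142 = \left(\left(-14 + 9\right) + 662 \left(-969\right)\right) - 791142 = \left(-5 - 641478\right) - 791142 = -641483 - 791142 = -1432625$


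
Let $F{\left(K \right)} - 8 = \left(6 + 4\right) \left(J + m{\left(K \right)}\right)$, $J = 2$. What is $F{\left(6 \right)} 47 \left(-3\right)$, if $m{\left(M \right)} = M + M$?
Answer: $-20868$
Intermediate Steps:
$m{\left(M \right)} = 2 M$
$F{\left(K \right)} = 28 + 20 K$ ($F{\left(K \right)} = 8 + \left(6 + 4\right) \left(2 + 2 K\right) = 8 + 10 \left(2 + 2 K\right) = 8 + \left(20 + 20 K\right) = 28 + 20 K$)
$F{\left(6 \right)} 47 \left(-3\right) = \left(28 + 20 \cdot 6\right) 47 \left(-3\right) = \left(28 + 120\right) 47 \left(-3\right) = 148 \cdot 47 \left(-3\right) = 6956 \left(-3\right) = -20868$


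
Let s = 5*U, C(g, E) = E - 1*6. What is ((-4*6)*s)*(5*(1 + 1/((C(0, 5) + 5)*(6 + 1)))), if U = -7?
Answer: 4350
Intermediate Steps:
C(g, E) = -6 + E (C(g, E) = E - 6 = -6 + E)
s = -35 (s = 5*(-7) = -35)
((-4*6)*s)*(5*(1 + 1/((C(0, 5) + 5)*(6 + 1)))) = (-4*6*(-35))*(5*(1 + 1/(((-6 + 5) + 5)*(6 + 1)))) = (-24*(-35))*(5*(1 + 1/((-1 + 5)*7))) = 840*(5*(1 + 1/(4*7))) = 840*(5*(1 + 1/28)) = 840*(5*(29/28)) = 840*(145/28) = 4350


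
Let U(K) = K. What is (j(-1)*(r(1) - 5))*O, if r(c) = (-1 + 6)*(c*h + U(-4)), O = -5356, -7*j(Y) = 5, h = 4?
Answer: -133900/7 ≈ -19129.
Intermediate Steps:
j(Y) = -5/7 (j(Y) = -1/7*5 = -5/7)
r(c) = -20 + 20*c (r(c) = (-1 + 6)*(c*4 - 4) = 5*(4*c - 4) = 5*(-4 + 4*c) = -20 + 20*c)
(j(-1)*(r(1) - 5))*O = -5*((-20 + 20*1) - 5)/7*(-5356) = -5*((-20 + 20) - 5)/7*(-5356) = -5*(0 - 5)/7*(-5356) = -5/7*(-5)*(-5356) = (25/7)*(-5356) = -133900/7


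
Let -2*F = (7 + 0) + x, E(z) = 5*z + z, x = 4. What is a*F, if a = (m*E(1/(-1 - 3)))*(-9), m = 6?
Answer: -891/2 ≈ -445.50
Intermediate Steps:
E(z) = 6*z
F = -11/2 (F = -((7 + 0) + 4)/2 = -(7 + 4)/2 = -½*11 = -11/2 ≈ -5.5000)
a = 81 (a = (6*(6/(-1 - 3)))*(-9) = (6*(6/(-4)))*(-9) = (6*(6*(-¼)))*(-9) = (6*(-3/2))*(-9) = -9*(-9) = 81)
a*F = 81*(-11/2) = -891/2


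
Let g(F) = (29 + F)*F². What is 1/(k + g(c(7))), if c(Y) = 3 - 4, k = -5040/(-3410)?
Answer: 341/10052 ≈ 0.033924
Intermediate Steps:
k = 504/341 (k = -5040*(-1/3410) = 504/341 ≈ 1.4780)
c(Y) = -1
g(F) = F²*(29 + F)
1/(k + g(c(7))) = 1/(504/341 + (-1)²*(29 - 1)) = 1/(504/341 + 1*28) = 1/(504/341 + 28) = 1/(10052/341) = 341/10052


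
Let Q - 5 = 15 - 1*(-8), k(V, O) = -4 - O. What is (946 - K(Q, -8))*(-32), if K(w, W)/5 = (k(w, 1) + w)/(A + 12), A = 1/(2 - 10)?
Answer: -569280/19 ≈ -29962.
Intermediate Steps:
A = -⅛ (A = 1/(-8) = -⅛ ≈ -0.12500)
Q = 28 (Q = 5 + (15 - 1*(-8)) = 5 + (15 + 8) = 5 + 23 = 28)
K(w, W) = -40/19 + 8*w/19 (K(w, W) = 5*(((-4 - 1*1) + w)/(-⅛ + 12)) = 5*(((-4 - 1) + w)/(95/8)) = 5*((-5 + w)*(8/95)) = 5*(-8/19 + 8*w/95) = -40/19 + 8*w/19)
(946 - K(Q, -8))*(-32) = (946 - (-40/19 + (8/19)*28))*(-32) = (946 - (-40/19 + 224/19))*(-32) = (946 - 1*184/19)*(-32) = (946 - 184/19)*(-32) = (17790/19)*(-32) = -569280/19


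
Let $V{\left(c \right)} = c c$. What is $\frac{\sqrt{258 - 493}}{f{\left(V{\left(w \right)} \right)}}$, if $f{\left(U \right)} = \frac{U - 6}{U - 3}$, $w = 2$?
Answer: $- \frac{i \sqrt{235}}{2} \approx - 7.6649 i$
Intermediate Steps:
$V{\left(c \right)} = c^{2}$
$f{\left(U \right)} = \frac{-6 + U}{-3 + U}$ ($f{\left(U \right)} = \frac{-6 + U}{U - 3} = \frac{-6 + U}{-3 + U}$)
$\frac{\sqrt{258 - 493}}{f{\left(V{\left(w \right)} \right)}} = \frac{\sqrt{258 - 493}}{\frac{1}{-3 + 2^{2}} \left(-6 + 2^{2}\right)} = \frac{\sqrt{-235}}{\frac{1}{-3 + 4} \left(-6 + 4\right)} = \frac{i \sqrt{235}}{1^{-1} \left(-2\right)} = \frac{i \sqrt{235}}{1 \left(-2\right)} = \frac{i \sqrt{235}}{-2} = i \sqrt{235} \left(- \frac{1}{2}\right) = - \frac{i \sqrt{235}}{2}$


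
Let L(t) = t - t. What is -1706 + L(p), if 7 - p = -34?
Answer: -1706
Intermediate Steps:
p = 41 (p = 7 - 1*(-34) = 7 + 34 = 41)
L(t) = 0
-1706 + L(p) = -1706 + 0 = -1706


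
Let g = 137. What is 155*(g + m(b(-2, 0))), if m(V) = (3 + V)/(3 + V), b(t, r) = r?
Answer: 21390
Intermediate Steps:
m(V) = 1
155*(g + m(b(-2, 0))) = 155*(137 + 1) = 155*138 = 21390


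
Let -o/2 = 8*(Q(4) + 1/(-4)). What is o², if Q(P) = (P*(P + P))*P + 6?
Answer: 4579600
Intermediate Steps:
Q(P) = 6 + 2*P³ (Q(P) = (P*(2*P))*P + 6 = (2*P²)*P + 6 = 2*P³ + 6 = 6 + 2*P³)
o = -2140 (o = -16*((6 + 2*4³) + 1/(-4)) = -16*((6 + 2*64) - ¼) = -16*((6 + 128) - ¼) = -16*(134 - ¼) = -16*535/4 = -2*1070 = -2140)
o² = (-2140)² = 4579600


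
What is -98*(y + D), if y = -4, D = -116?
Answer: 11760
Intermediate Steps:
-98*(y + D) = -98*(-4 - 116) = -98*(-120) = 11760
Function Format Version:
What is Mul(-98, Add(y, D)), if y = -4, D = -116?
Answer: 11760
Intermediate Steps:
Mul(-98, Add(y, D)) = Mul(-98, Add(-4, -116)) = Mul(-98, -120) = 11760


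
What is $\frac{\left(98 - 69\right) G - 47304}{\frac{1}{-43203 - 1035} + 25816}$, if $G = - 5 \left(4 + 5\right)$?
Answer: $- \frac{2150364942}{1142048207} \approx -1.8829$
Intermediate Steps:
$G = -45$ ($G = \left(-5\right) 9 = -45$)
$\frac{\left(98 - 69\right) G - 47304}{\frac{1}{-43203 - 1035} + 25816} = \frac{\left(98 - 69\right) \left(-45\right) - 47304}{\frac{1}{-43203 - 1035} + 25816} = \frac{29 \left(-45\right) - 47304}{\frac{1}{-44238} + 25816} = \frac{-1305 - 47304}{- \frac{1}{44238} + 25816} = - \frac{48609}{\frac{1142048207}{44238}} = \left(-48609\right) \frac{44238}{1142048207} = - \frac{2150364942}{1142048207}$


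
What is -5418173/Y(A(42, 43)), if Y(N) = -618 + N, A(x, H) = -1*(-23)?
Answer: 5418173/595 ≈ 9106.2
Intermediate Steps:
A(x, H) = 23
-5418173/Y(A(42, 43)) = -5418173/(-618 + 23) = -5418173/(-595) = -5418173*(-1/595) = 5418173/595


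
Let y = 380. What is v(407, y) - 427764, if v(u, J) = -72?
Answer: -427836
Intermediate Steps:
v(407, y) - 427764 = -72 - 427764 = -427836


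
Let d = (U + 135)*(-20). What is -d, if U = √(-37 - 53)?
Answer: 2700 + 60*I*√10 ≈ 2700.0 + 189.74*I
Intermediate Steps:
U = 3*I*√10 (U = √(-90) = 3*I*√10 ≈ 9.4868*I)
d = -2700 - 60*I*√10 (d = (3*I*√10 + 135)*(-20) = (135 + 3*I*√10)*(-20) = -2700 - 60*I*√10 ≈ -2700.0 - 189.74*I)
-d = -(-2700 - 60*I*√10) = 2700 + 60*I*√10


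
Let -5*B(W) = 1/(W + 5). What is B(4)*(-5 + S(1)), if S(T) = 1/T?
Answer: 4/45 ≈ 0.088889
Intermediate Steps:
B(W) = -1/(5*(5 + W)) (B(W) = -1/(5*(W + 5)) = -1/(5*(5 + W)))
B(4)*(-5 + S(1)) = (-1/(25 + 5*4))*(-5 + 1/1) = (-1/(25 + 20))*(-5 + 1) = -1/45*(-4) = 4/45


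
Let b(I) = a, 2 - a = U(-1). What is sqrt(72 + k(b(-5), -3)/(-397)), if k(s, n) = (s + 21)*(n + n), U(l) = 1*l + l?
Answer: sqrt(11407398)/397 ≈ 8.5075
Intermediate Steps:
U(l) = 2*l (U(l) = l + l = 2*l)
a = 4 (a = 2 - 2*(-1) = 2 - 1*(-2) = 2 + 2 = 4)
b(I) = 4
k(s, n) = 2*n*(21 + s) (k(s, n) = (21 + s)*(2*n) = 2*n*(21 + s))
sqrt(72 + k(b(-5), -3)/(-397)) = sqrt(72 + (2*(-3)*(21 + 4))/(-397)) = sqrt(72 + (2*(-3)*25)*(-1/397)) = sqrt(72 - 150*(-1/397)) = sqrt(72 + 150/397) = sqrt(28734/397) = sqrt(11407398)/397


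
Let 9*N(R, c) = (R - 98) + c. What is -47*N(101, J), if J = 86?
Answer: -4183/9 ≈ -464.78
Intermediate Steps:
N(R, c) = -98/9 + R/9 + c/9 (N(R, c) = ((R - 98) + c)/9 = ((-98 + R) + c)/9 = (-98 + R + c)/9 = -98/9 + R/9 + c/9)
-47*N(101, J) = -47*(-98/9 + (⅑)*101 + (⅑)*86) = -47*(-98/9 + 101/9 + 86/9) = -47*89/9 = -4183/9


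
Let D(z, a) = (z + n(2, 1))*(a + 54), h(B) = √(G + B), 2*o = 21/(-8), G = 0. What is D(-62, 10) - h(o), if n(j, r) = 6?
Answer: -3584 - I*√21/4 ≈ -3584.0 - 1.1456*I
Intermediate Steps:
o = -21/16 (o = (21/(-8))/2 = (21*(-⅛))/2 = (½)*(-21/8) = -21/16 ≈ -1.3125)
h(B) = √B (h(B) = √(0 + B) = √B)
D(z, a) = (6 + z)*(54 + a) (D(z, a) = (z + 6)*(a + 54) = (6 + z)*(54 + a))
D(-62, 10) - h(o) = (324 + 6*10 + 54*(-62) + 10*(-62)) - √(-21/16) = (324 + 60 - 3348 - 620) - I*√21/4 = -3584 - I*√21/4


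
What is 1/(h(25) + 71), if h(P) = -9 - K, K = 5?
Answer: 1/57 ≈ 0.017544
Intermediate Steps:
h(P) = -14 (h(P) = -9 - 1*5 = -9 - 5 = -14)
1/(h(25) + 71) = 1/(-14 + 71) = 1/57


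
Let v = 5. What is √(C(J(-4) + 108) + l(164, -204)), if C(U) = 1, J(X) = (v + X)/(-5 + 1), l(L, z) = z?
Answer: I*√203 ≈ 14.248*I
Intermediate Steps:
J(X) = -5/4 - X/4 (J(X) = (5 + X)/(-5 + 1) = (5 + X)/(-4) = (5 + X)*(-¼) = -5/4 - X/4)
√(C(J(-4) + 108) + l(164, -204)) = √(1 - 204) = √(-203) = I*√203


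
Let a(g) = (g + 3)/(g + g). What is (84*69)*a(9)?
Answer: 3864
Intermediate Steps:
a(g) = (3 + g)/(2*g) (a(g) = (3 + g)/((2*g)) = (3 + g)*(1/(2*g)) = (3 + g)/(2*g))
(84*69)*a(9) = (84*69)*((½)*(3 + 9)/9) = 5796*((½)*(⅑)*12) = 5796*(⅔) = 3864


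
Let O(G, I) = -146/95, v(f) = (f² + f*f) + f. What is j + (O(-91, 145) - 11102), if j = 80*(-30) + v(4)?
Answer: -1279416/95 ≈ -13468.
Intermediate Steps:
v(f) = f + 2*f² (v(f) = (f² + f²) + f = 2*f² + f = f + 2*f²)
O(G, I) = -146/95 (O(G, I) = -146*1/95 = -146/95)
j = -2364 (j = 80*(-30) + 4*(1 + 2*4) = -2400 + 4*(1 + 8) = -2400 + 4*9 = -2400 + 36 = -2364)
j + (O(-91, 145) - 11102) = -2364 + (-146/95 - 11102) = -2364 - 1054836/95 = -1279416/95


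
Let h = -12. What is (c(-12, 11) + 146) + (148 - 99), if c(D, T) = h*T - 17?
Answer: 46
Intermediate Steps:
c(D, T) = -17 - 12*T (c(D, T) = -12*T - 17 = -17 - 12*T)
(c(-12, 11) + 146) + (148 - 99) = ((-17 - 12*11) + 146) + (148 - 99) = ((-17 - 132) + 146) + 49 = (-149 + 146) + 49 = -3 + 49 = 46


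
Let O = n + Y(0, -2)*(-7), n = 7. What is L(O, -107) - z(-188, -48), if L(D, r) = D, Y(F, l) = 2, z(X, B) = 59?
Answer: -66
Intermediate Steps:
O = -7 (O = 7 + 2*(-7) = 7 - 14 = -7)
L(O, -107) - z(-188, -48) = -7 - 1*59 = -7 - 59 = -66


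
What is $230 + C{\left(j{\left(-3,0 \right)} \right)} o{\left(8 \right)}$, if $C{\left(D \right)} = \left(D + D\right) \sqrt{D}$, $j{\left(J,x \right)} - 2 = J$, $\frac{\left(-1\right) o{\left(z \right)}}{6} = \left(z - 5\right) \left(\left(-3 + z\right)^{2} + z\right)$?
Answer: $230 + 1188 i \approx 230.0 + 1188.0 i$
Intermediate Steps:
$o{\left(z \right)} = - 6 \left(-5 + z\right) \left(z + \left(-3 + z\right)^{2}\right)$ ($o{\left(z \right)} = - 6 \left(z - 5\right) \left(\left(-3 + z\right)^{2} + z\right) = - 6 \left(-5 + z\right) \left(z + \left(-3 + z\right)^{2}\right)$)
$j{\left(J,x \right)} = 2 + J$
$C{\left(D \right)} = 2 D^{\frac{3}{2}}$ ($C{\left(D \right)} = 2 D \sqrt{D} = 2 D^{\frac{3}{2}}$)
$230 + C{\left(j{\left(-3,0 \right)} \right)} o{\left(8 \right)} = 230 + 2 \left(2 - 3\right)^{\frac{3}{2}} \left(270 - 1632 - 6 \cdot 8^{3} + 60 \cdot 8^{2}\right) = 230 + 2 \left(-1\right)^{\frac{3}{2}} \left(270 - 1632 - 3072 + 60 \cdot 64\right) = 230 + 2 \left(- i\right) \left(270 - 1632 - 3072 + 3840\right) = 230 + - 2 i \left(-594\right) = 230 + 1188 i$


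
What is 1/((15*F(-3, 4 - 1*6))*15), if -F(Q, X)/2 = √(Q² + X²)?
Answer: -√13/5850 ≈ -0.00061633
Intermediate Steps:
F(Q, X) = -2*√(Q² + X²)
1/((15*F(-3, 4 - 1*6))*15) = 1/((15*(-2*√((-3)² + (4 - 1*6)²)))*15) = 1/((15*(-2*√(9 + (4 - 6)²)))*15) = 1/((15*(-2*√(9 + (-2)²)))*15) = 1/((15*(-2*√(9 + 4)))*15) = 1/((15*(-2*√13))*15) = 1/(-30*√13*15) = 1/(-450*√13) = -√13/5850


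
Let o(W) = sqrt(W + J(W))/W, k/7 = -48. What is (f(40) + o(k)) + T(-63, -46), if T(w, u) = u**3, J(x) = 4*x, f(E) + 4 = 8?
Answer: -97332 - I*sqrt(105)/84 ≈ -97332.0 - 0.12199*I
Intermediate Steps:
f(E) = 4 (f(E) = -4 + 8 = 4)
k = -336 (k = 7*(-48) = -336)
o(W) = sqrt(5)/sqrt(W) (o(W) = sqrt(W + 4*W)/W = sqrt(5*W)/W = (sqrt(5)*sqrt(W))/W = sqrt(5)/sqrt(W))
(f(40) + o(k)) + T(-63, -46) = (4 + sqrt(5)/sqrt(-336)) + (-46)**3 = (4 + sqrt(5)*(-I*sqrt(21)/84)) - 97336 = (4 - I*sqrt(105)/84) - 97336 = -97332 - I*sqrt(105)/84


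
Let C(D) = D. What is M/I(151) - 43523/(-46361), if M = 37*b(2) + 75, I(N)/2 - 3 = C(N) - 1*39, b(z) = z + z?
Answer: 20348793/10663030 ≈ 1.9083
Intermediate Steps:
b(z) = 2*z
I(N) = -72 + 2*N (I(N) = 6 + 2*(N - 1*39) = 6 + 2*(N - 39) = 6 + 2*(-39 + N) = 6 + (-78 + 2*N) = -72 + 2*N)
M = 223 (M = 37*(2*2) + 75 = 37*4 + 75 = 148 + 75 = 223)
M/I(151) - 43523/(-46361) = 223/(-72 + 2*151) - 43523/(-46361) = 223/(-72 + 302) - 43523*(-1/46361) = 223/230 + 43523/46361 = 20348793/10663030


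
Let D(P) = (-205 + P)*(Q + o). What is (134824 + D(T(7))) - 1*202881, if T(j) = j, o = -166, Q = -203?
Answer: 5005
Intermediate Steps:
D(P) = 75645 - 369*P (D(P) = (-205 + P)*(-203 - 166) = (-205 + P)*(-369) = 75645 - 369*P)
(134824 + D(T(7))) - 1*202881 = (134824 + (75645 - 369*7)) - 1*202881 = (134824 + (75645 - 2583)) - 202881 = (134824 + 73062) - 202881 = 207886 - 202881 = 5005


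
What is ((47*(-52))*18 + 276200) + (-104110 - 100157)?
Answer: 27941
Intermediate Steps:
((47*(-52))*18 + 276200) + (-104110 - 100157) = (-2444*18 + 276200) - 204267 = (-43992 + 276200) - 204267 = 232208 - 204267 = 27941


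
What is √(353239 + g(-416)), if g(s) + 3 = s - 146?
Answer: 9*√4354 ≈ 593.86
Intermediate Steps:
g(s) = -149 + s (g(s) = -3 + (s - 146) = -3 + (-146 + s) = -149 + s)
√(353239 + g(-416)) = √(353239 + (-149 - 416)) = √(353239 - 565) = √352674 = 9*√4354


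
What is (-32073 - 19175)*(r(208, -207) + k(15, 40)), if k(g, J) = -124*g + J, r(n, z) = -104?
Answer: 98601152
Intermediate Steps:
k(g, J) = J - 124*g
(-32073 - 19175)*(r(208, -207) + k(15, 40)) = (-32073 - 19175)*(-104 + (40 - 124*15)) = -51248*(-104 + (40 - 1860)) = -51248*(-104 - 1820) = -51248*(-1924) = 98601152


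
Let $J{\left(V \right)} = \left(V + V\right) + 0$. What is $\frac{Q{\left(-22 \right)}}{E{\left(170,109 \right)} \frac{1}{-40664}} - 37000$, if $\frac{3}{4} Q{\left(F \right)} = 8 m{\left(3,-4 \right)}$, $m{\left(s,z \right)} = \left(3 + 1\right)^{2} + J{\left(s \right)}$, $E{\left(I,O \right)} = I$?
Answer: $- \frac{1396984}{15} \approx -93132.0$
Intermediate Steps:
$J{\left(V \right)} = 2 V$ ($J{\left(V \right)} = 2 V + 0 = 2 V$)
$m{\left(s,z \right)} = 16 + 2 s$ ($m{\left(s,z \right)} = \left(3 + 1\right)^{2} + 2 s = 4^{2} + 2 s = 16 + 2 s$)
$Q{\left(F \right)} = \frac{704}{3}$ ($Q{\left(F \right)} = \frac{4 \cdot 8 \left(16 + 2 \cdot 3\right)}{3} = \frac{4 \cdot 8 \left(16 + 6\right)}{3} = \frac{4 \cdot 8 \cdot 22}{3} = \frac{4}{3} \cdot 176 = \frac{704}{3}$)
$\frac{Q{\left(-22 \right)}}{E{\left(170,109 \right)} \frac{1}{-40664}} - 37000 = \frac{704}{3 \frac{170}{-40664}} - 37000 = \frac{704}{3 \cdot 170 \left(- \frac{1}{40664}\right)} - 37000 = \frac{704}{3 \left(- \frac{5}{1196}\right)} - 37000 = \frac{704}{3} \left(- \frac{1196}{5}\right) - 37000 = - \frac{841984}{15} - 37000 = - \frac{1396984}{15}$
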